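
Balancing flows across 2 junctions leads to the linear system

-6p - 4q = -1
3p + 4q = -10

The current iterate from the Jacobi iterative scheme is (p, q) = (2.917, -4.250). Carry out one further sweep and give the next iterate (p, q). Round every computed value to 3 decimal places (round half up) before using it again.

(3.000, -4.688)

One sweep:
  p = (-1 - (-4)·-4.250) / (-6) = 3.000
  q = (-10 - (3)·2.917) / (4) = -4.688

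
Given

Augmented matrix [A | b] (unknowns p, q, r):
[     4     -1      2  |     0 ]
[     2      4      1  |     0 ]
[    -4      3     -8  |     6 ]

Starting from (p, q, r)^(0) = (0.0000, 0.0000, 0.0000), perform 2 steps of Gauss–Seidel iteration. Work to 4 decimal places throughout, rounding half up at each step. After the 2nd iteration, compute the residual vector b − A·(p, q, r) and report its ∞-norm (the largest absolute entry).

Iteration 1:
  p = (0 - (-1)·0.0000 - (2)·0.0000) / (4) = 0.0000
  q = (0 - (2)·0.0000 - (1)·0.0000) / (4) = 0.0000
  r = (6 - (-4)·0.0000 - (3)·0.0000) / (-8) = -0.7500
Iteration 2:
  p = (0 - (-1)·0.0000 - (2)·-0.7500) / (4) = 0.3750
  q = (0 - (2)·0.3750 - (1)·-0.7500) / (4) = 0.0000
  r = (6 - (-4)·0.3750 - (3)·0.0000) / (-8) = -0.9375
Residual b − A·x = (0.3750, 0.1875, 0.0000); ∞-norm = 0.3750

0.3750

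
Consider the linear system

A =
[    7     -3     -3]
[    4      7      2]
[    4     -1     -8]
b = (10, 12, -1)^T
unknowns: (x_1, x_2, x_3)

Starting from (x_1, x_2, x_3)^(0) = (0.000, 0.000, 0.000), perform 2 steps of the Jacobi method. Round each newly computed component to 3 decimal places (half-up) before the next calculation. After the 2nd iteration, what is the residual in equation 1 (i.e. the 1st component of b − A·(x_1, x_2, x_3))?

-1.058

Iteration 1:
  x_1 = (10 - (-3)·0.000 - (-3)·0.000) / (7) = 1.429
  x_2 = (12 - (4)·0.000 - (2)·0.000) / (7) = 1.714
  x_3 = (-1 - (4)·0.000 - (-1)·0.000) / (-8) = 0.125
Iteration 2:
  x_1 = (10 - (-3)·1.714 - (-3)·0.125) / (7) = 2.217
  x_2 = (12 - (4)·1.429 - (2)·0.125) / (7) = 0.862
  x_3 = (-1 - (4)·1.429 - (-1)·1.714) / (-8) = 0.625
Residual b − A·x = (-1.058, -4.152, -4.006)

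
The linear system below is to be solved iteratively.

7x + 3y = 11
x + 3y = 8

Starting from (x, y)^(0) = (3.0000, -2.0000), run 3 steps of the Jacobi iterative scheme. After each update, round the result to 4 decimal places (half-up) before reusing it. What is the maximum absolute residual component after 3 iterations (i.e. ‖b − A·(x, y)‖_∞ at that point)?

Iteration 1:
  x = (11 - (3)·-2.0000) / (7) = 2.4286
  y = (8 - (1)·3.0000) / (3) = 1.6667
Iteration 2:
  x = (11 - (3)·1.6667) / (7) = 0.8571
  y = (8 - (1)·2.4286) / (3) = 1.8571
Iteration 3:
  x = (11 - (3)·1.8571) / (7) = 0.7755
  y = (8 - (1)·0.8571) / (3) = 2.3810
Residual b − A·x = (-1.5715, 0.0815); ∞-norm = 1.5715

1.5715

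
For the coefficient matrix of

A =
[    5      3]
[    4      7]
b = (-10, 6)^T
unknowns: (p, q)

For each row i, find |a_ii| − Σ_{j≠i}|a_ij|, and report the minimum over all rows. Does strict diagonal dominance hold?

row 1: |5| − (3) = 2
row 2: |7| − (4) = 3
minimum over rows = 2 → strictly diagonally dominant (convergence guaranteed)

2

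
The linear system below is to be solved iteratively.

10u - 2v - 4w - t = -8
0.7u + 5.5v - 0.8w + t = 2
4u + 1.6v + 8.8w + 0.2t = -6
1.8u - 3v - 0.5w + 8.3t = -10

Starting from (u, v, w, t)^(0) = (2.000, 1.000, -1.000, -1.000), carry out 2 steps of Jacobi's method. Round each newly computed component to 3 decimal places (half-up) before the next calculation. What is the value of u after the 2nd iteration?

Iteration 1:
  u = (-8 - (-2)·1.000 - (-4)·-1.000 - (-1)·-1.000) / (10) = -1.100
  v = (2 - (0.7)·2.000 - (-0.8)·-1.000 - (1)·-1.000) / (5.5) = 0.145
  w = (-6 - (4)·2.000 - (1.6)·1.000 - (0.2)·-1.000) / (8.8) = -1.750
  t = (-10 - (1.8)·2.000 - (-3)·1.000 - (-0.5)·-1.000) / (8.3) = -1.337
Iteration 2:
  u = (-8 - (-2)·0.145 - (-4)·-1.750 - (-1)·-1.337) / (10) = -1.605
  v = (2 - (0.7)·-1.100 - (-0.8)·-1.750 - (1)·-1.337) / (5.5) = 0.492
  w = (-6 - (4)·-1.100 - (1.6)·0.145 - (0.2)·-1.337) / (8.8) = -0.178
  t = (-10 - (1.8)·-1.100 - (-3)·0.145 - (-0.5)·-1.750) / (8.3) = -1.019

-1.605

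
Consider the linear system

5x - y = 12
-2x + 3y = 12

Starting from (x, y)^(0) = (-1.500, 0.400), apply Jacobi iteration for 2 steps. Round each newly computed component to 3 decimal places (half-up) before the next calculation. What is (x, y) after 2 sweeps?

Iteration 1:
  x = (12 - (-1)·0.400) / (5) = 2.480
  y = (12 - (-2)·-1.500) / (3) = 3.000
Iteration 2:
  x = (12 - (-1)·3.000) / (5) = 3.000
  y = (12 - (-2)·2.480) / (3) = 5.653

(3.000, 5.653)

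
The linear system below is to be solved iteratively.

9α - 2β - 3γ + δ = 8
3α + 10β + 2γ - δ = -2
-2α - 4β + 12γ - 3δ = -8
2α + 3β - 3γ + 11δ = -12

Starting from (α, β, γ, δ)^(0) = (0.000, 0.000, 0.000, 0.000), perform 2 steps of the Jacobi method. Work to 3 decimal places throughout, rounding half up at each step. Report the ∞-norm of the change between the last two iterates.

0.289

Iteration 1:
  α = (8 - (-2)·0.000 - (-3)·0.000 - (1)·0.000) / (9) = 0.889
  β = (-2 - (3)·0.000 - (2)·0.000 - (-1)·0.000) / (10) = -0.200
  γ = (-8 - (-2)·0.000 - (-4)·0.000 - (-3)·0.000) / (12) = -0.667
  δ = (-12 - (2)·0.000 - (3)·0.000 - (-3)·0.000) / (11) = -1.091
Iteration 2:
  α = (8 - (-2)·-0.200 - (-3)·-0.667 - (1)·-1.091) / (9) = 0.743
  β = (-2 - (3)·0.889 - (2)·-0.667 - (-1)·-1.091) / (10) = -0.442
  γ = (-8 - (-2)·0.889 - (-4)·-0.200 - (-3)·-1.091) / (12) = -0.858
  δ = (-12 - (2)·0.889 - (3)·-0.200 - (-3)·-0.667) / (11) = -1.380
Change: (-0.146, -0.242, -0.191, -0.289) → max |·| = 0.289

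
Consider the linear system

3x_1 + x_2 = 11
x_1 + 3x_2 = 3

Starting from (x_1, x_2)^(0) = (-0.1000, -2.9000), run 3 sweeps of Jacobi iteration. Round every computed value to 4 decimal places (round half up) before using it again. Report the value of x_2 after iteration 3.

-0.1074

Iteration 1:
  x_1 = (11 - (1)·-2.9000) / (3) = 4.6333
  x_2 = (3 - (1)·-0.1000) / (3) = 1.0333
Iteration 2:
  x_1 = (11 - (1)·1.0333) / (3) = 3.3222
  x_2 = (3 - (1)·4.6333) / (3) = -0.5444
Iteration 3:
  x_1 = (11 - (1)·-0.5444) / (3) = 3.8481
  x_2 = (3 - (1)·3.3222) / (3) = -0.1074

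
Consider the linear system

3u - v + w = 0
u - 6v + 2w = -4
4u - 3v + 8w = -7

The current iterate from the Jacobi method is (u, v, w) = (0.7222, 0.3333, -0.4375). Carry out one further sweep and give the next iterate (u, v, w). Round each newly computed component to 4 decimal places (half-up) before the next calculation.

One sweep:
  u = (0 - (-1)·0.3333 - (1)·-0.4375) / (3) = 0.2569
  v = (-4 - (1)·0.7222 - (2)·-0.4375) / (-6) = 0.6412
  w = (-7 - (4)·0.7222 - (-3)·0.3333) / (8) = -1.1111

(0.2569, 0.6412, -1.1111)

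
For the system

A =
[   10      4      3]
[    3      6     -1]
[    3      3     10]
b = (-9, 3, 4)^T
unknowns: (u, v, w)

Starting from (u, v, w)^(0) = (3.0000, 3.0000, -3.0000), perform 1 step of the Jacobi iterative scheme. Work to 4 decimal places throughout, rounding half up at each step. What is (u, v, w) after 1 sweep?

(-1.2000, -1.5000, -1.4000)

Iteration 1:
  u = (-9 - (4)·3.0000 - (3)·-3.0000) / (10) = -1.2000
  v = (3 - (3)·3.0000 - (-1)·-3.0000) / (6) = -1.5000
  w = (4 - (3)·3.0000 - (3)·3.0000) / (10) = -1.4000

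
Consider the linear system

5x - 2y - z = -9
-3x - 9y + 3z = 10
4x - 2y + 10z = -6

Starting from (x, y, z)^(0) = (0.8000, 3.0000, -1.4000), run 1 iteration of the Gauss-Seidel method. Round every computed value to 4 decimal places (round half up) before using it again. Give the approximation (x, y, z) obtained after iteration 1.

(-0.8800, -1.2844, -0.5049)

Iteration 1:
  x = (-9 - (-2)·3.0000 - (-1)·-1.4000) / (5) = -0.8800
  y = (10 - (-3)·-0.8800 - (3)·-1.4000) / (-9) = -1.2844
  z = (-6 - (4)·-0.8800 - (-2)·-1.2844) / (10) = -0.5049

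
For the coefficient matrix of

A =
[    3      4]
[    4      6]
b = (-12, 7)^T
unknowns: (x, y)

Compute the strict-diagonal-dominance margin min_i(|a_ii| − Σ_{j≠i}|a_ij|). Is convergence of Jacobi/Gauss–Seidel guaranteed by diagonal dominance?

row 1: |3| − (4) = -1
row 2: |6| − (4) = 2
minimum over rows = -1 → not strictly diagonally dominant

-1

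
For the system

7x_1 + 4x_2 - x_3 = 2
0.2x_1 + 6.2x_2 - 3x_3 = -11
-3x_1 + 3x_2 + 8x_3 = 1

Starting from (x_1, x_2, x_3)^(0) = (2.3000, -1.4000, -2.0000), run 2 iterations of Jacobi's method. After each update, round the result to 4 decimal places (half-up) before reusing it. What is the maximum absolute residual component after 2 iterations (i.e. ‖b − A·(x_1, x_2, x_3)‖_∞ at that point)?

Iteration 1:
  x_1 = (2 - (4)·-1.4000 - (-1)·-2.0000) / (7) = 0.8000
  x_2 = (-11 - (0.2)·2.3000 - (-3)·-2.0000) / (6.2) = -2.8161
  x_3 = (1 - (-3)·2.3000 - (3)·-1.4000) / (8) = 1.5125
Iteration 2:
  x_1 = (2 - (4)·-2.8161 - (-1)·1.5125) / (7) = 2.1110
  x_2 = (-11 - (0.2)·0.8000 - (-3)·1.5125) / (6.2) = -1.0681
  x_3 = (1 - (-3)·0.8000 - (3)·-2.8161) / (8) = 1.4810
Residual b − A·x = (-7.0236, -0.3570, -1.3107); ∞-norm = 7.0236

7.0236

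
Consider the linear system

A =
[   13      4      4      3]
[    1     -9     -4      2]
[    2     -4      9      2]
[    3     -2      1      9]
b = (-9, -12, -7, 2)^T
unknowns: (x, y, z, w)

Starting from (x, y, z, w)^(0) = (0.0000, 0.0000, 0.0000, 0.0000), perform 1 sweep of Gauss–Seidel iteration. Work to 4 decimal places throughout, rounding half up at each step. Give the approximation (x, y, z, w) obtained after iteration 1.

(-0.6923, 1.2564, -0.0655, 0.7395)

Iteration 1:
  x = (-9 - (4)·0.0000 - (4)·0.0000 - (3)·0.0000) / (13) = -0.6923
  y = (-12 - (1)·-0.6923 - (-4)·0.0000 - (2)·0.0000) / (-9) = 1.2564
  z = (-7 - (2)·-0.6923 - (-4)·1.2564 - (2)·0.0000) / (9) = -0.0655
  w = (2 - (3)·-0.6923 - (-2)·1.2564 - (1)·-0.0655) / (9) = 0.7395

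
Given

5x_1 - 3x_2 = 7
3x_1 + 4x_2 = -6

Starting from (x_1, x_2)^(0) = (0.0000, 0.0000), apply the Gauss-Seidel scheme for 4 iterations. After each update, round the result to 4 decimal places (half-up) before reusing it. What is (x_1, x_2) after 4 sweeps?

(0.2487, -1.6865)

Iteration 1:
  x_1 = (7 - (-3)·0.0000) / (5) = 1.4000
  x_2 = (-6 - (3)·1.4000) / (4) = -2.5500
Iteration 2:
  x_1 = (7 - (-3)·-2.5500) / (5) = -0.1300
  x_2 = (-6 - (3)·-0.1300) / (4) = -1.4025
Iteration 3:
  x_1 = (7 - (-3)·-1.4025) / (5) = 0.5585
  x_2 = (-6 - (3)·0.5585) / (4) = -1.9189
Iteration 4:
  x_1 = (7 - (-3)·-1.9189) / (5) = 0.2487
  x_2 = (-6 - (3)·0.2487) / (4) = -1.6865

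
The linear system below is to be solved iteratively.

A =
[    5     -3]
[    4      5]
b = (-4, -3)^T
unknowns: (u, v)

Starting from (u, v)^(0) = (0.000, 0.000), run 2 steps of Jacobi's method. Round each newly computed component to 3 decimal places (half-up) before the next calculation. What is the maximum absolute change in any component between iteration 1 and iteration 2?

0.640

Iteration 1:
  u = (-4 - (-3)·0.000) / (5) = -0.800
  v = (-3 - (4)·0.000) / (5) = -0.600
Iteration 2:
  u = (-4 - (-3)·-0.600) / (5) = -1.160
  v = (-3 - (4)·-0.800) / (5) = 0.040
Change: (-0.360, 0.640) → max |·| = 0.640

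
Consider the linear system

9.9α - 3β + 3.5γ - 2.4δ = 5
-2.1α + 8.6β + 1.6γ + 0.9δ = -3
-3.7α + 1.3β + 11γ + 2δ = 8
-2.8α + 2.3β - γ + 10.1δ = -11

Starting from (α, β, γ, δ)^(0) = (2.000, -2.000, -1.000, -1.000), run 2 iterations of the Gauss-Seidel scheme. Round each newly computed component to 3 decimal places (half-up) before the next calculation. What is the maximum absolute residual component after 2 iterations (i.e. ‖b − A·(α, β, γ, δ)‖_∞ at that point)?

Iteration 1:
  α = (5 - (-3)·-2.000 - (3.5)·-1.000 - (-2.4)·-1.000) / (9.9) = 0.010
  β = (-3 - (-2.1)·0.010 - (1.6)·-1.000 - (0.9)·-1.000) / (8.6) = -0.056
  γ = (8 - (-3.7)·0.010 - (1.3)·-0.056 - (2)·-1.000) / (11) = 0.919
  δ = (-11 - (-2.8)·0.010 - (2.3)·-0.056 - (-1)·0.919) / (10.1) = -0.983
Iteration 2:
  α = (5 - (-3)·-0.056 - (3.5)·0.919 - (-2.4)·-0.983) / (9.9) = -0.075
  β = (-3 - (-2.1)·-0.075 - (1.6)·0.919 - (0.9)·-0.983) / (8.6) = -0.435
  γ = (8 - (-3.7)·-0.075 - (1.3)·-0.435 - (2)·-0.983) / (11) = 0.932
  δ = (-11 - (-2.8)·-0.075 - (2.3)·-0.435 - (-1)·0.932) / (10.1) = -0.919
Residual b − A·x = (-1.030, -0.081, -0.126, 0.004); ∞-norm = 1.030

1.030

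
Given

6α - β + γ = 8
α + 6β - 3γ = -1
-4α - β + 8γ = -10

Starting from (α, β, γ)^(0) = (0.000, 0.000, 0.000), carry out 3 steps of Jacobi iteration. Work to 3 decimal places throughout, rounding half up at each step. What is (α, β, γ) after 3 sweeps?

Iteration 1:
  α = (8 - (-1)·0.000 - (1)·0.000) / (6) = 1.333
  β = (-1 - (1)·0.000 - (-3)·0.000) / (6) = -0.167
  γ = (-10 - (-4)·0.000 - (-1)·0.000) / (8) = -1.250
Iteration 2:
  α = (8 - (-1)·-0.167 - (1)·-1.250) / (6) = 1.514
  β = (-1 - (1)·1.333 - (-3)·-1.250) / (6) = -1.014
  γ = (-10 - (-4)·1.333 - (-1)·-0.167) / (8) = -0.604
Iteration 3:
  α = (8 - (-1)·-1.014 - (1)·-0.604) / (6) = 1.265
  β = (-1 - (1)·1.514 - (-3)·-0.604) / (6) = -0.721
  γ = (-10 - (-4)·1.514 - (-1)·-1.014) / (8) = -0.620

(1.265, -0.721, -0.620)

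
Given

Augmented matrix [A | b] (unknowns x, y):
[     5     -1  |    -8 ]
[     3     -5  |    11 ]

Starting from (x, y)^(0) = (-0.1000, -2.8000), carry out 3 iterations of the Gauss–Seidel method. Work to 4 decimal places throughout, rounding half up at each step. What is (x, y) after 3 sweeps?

(-2.3159, -3.5895)

Iteration 1:
  x = (-8 - (-1)·-2.8000) / (5) = -2.1600
  y = (11 - (3)·-2.1600) / (-5) = -3.4960
Iteration 2:
  x = (-8 - (-1)·-3.4960) / (5) = -2.2992
  y = (11 - (3)·-2.2992) / (-5) = -3.5795
Iteration 3:
  x = (-8 - (-1)·-3.5795) / (5) = -2.3159
  y = (11 - (3)·-2.3159) / (-5) = -3.5895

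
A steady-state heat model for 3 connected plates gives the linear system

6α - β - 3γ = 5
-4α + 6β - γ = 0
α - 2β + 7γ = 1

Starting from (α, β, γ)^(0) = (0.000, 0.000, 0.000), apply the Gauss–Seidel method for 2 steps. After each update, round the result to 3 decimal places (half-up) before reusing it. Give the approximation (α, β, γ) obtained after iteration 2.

(1.017, 0.708, 0.200)

Iteration 1:
  α = (5 - (-1)·0.000 - (-3)·0.000) / (6) = 0.833
  β = (0 - (-4)·0.833 - (-1)·0.000) / (6) = 0.555
  γ = (1 - (1)·0.833 - (-2)·0.555) / (7) = 0.182
Iteration 2:
  α = (5 - (-1)·0.555 - (-3)·0.182) / (6) = 1.017
  β = (0 - (-4)·1.017 - (-1)·0.182) / (6) = 0.708
  γ = (1 - (1)·1.017 - (-2)·0.708) / (7) = 0.200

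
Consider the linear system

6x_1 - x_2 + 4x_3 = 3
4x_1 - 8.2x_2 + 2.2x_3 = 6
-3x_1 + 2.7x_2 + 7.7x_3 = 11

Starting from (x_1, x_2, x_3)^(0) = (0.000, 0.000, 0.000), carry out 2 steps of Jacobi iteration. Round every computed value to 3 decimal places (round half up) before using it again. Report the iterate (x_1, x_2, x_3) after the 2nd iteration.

(-0.575, -0.104, 1.880)

Iteration 1:
  x_1 = (3 - (-1)·0.000 - (4)·0.000) / (6) = 0.500
  x_2 = (6 - (4)·0.000 - (2.2)·0.000) / (-8.2) = -0.732
  x_3 = (11 - (-3)·0.000 - (2.7)·0.000) / (7.7) = 1.429
Iteration 2:
  x_1 = (3 - (-1)·-0.732 - (4)·1.429) / (6) = -0.575
  x_2 = (6 - (4)·0.500 - (2.2)·1.429) / (-8.2) = -0.104
  x_3 = (11 - (-3)·0.500 - (2.7)·-0.732) / (7.7) = 1.880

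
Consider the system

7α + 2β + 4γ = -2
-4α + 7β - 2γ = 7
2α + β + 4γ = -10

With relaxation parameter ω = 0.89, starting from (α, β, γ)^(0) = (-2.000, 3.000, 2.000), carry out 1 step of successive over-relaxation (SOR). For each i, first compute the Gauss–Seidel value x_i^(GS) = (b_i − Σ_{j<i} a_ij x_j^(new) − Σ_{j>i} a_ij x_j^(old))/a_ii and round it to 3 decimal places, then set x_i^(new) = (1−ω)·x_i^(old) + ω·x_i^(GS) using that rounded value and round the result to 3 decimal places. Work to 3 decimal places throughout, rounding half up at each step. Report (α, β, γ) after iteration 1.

Iteration 1:
  α: GS value = (-2 - (2)·3.000 - (4)·2.000) / (7) = -2.286;  α ← (1−ω)·-2.000 + ω·-2.286 = -2.255
  β: GS value = (7 - (-4)·-2.255 - (-2)·2.000) / (7) = 0.283;  β ← (1−ω)·3.000 + ω·0.283 = 0.582
  γ: GS value = (-10 - (2)·-2.255 - (1)·0.582) / (4) = -1.518;  γ ← (1−ω)·2.000 + ω·-1.518 = -1.131

(-2.255, 0.582, -1.131)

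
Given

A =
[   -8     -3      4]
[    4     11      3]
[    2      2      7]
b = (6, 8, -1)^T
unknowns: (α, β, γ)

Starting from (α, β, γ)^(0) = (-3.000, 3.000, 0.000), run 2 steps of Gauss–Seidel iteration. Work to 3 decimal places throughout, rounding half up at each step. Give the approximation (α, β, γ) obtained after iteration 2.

Iteration 1:
  α = (6 - (-3)·3.000 - (4)·0.000) / (-8) = -1.875
  β = (8 - (4)·-1.875 - (3)·0.000) / (11) = 1.409
  γ = (-1 - (2)·-1.875 - (2)·1.409) / (7) = -0.010
Iteration 2:
  α = (6 - (-3)·1.409 - (4)·-0.010) / (-8) = -1.283
  β = (8 - (4)·-1.283 - (3)·-0.010) / (11) = 1.197
  γ = (-1 - (2)·-1.283 - (2)·1.197) / (7) = -0.118

(-1.283, 1.197, -0.118)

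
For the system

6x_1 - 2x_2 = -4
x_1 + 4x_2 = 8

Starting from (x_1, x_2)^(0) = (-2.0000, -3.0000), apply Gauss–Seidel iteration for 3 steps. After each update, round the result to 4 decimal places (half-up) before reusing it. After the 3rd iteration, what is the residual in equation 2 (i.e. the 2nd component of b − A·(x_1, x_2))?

Iteration 1:
  x_1 = (-4 - (-2)·-3.0000) / (6) = -1.6667
  x_2 = (8 - (1)·-1.6667) / (4) = 2.4167
Iteration 2:
  x_1 = (-4 - (-2)·2.4167) / (6) = 0.1389
  x_2 = (8 - (1)·0.1389) / (4) = 1.9653
Iteration 3:
  x_1 = (-4 - (-2)·1.9653) / (6) = -0.0116
  x_2 = (8 - (1)·-0.0116) / (4) = 2.0029
Residual b − A·x = (0.0754, 0.0000)

0.0000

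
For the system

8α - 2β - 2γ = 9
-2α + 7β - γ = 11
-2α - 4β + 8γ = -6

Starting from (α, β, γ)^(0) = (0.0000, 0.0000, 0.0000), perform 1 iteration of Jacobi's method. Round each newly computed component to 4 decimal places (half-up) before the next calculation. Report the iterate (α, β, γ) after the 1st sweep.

Iteration 1:
  α = (9 - (-2)·0.0000 - (-2)·0.0000) / (8) = 1.1250
  β = (11 - (-2)·0.0000 - (-1)·0.0000) / (7) = 1.5714
  γ = (-6 - (-2)·0.0000 - (-4)·0.0000) / (8) = -0.7500

(1.1250, 1.5714, -0.7500)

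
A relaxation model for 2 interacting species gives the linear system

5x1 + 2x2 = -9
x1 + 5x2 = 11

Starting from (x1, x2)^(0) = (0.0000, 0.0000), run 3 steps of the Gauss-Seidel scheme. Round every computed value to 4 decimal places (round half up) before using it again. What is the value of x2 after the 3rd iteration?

2.7812

Iteration 1:
  x1 = (-9 - (2)·0.0000) / (5) = -1.8000
  x2 = (11 - (1)·-1.8000) / (5) = 2.5600
Iteration 2:
  x1 = (-9 - (2)·2.5600) / (5) = -2.8240
  x2 = (11 - (1)·-2.8240) / (5) = 2.7648
Iteration 3:
  x1 = (-9 - (2)·2.7648) / (5) = -2.9059
  x2 = (11 - (1)·-2.9059) / (5) = 2.7812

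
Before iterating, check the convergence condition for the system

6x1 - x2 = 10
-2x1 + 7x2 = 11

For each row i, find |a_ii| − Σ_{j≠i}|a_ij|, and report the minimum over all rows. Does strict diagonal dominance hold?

5

row 1: |6| − (1) = 5
row 2: |7| − (2) = 5
minimum over rows = 5 → strictly diagonally dominant (convergence guaranteed)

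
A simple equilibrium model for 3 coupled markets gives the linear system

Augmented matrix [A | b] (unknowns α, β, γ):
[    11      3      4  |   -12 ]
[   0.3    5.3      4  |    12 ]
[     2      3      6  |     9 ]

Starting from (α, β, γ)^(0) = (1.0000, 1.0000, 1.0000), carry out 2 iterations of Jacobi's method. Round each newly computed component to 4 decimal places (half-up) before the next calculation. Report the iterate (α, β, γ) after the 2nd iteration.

Iteration 1:
  α = (-12 - (3)·1.0000 - (4)·1.0000) / (11) = -1.7273
  β = (12 - (0.3)·1.0000 - (4)·1.0000) / (5.3) = 1.4528
  γ = (9 - (2)·1.0000 - (3)·1.0000) / (6) = 0.6667
Iteration 2:
  α = (-12 - (3)·1.4528 - (4)·0.6667) / (11) = -1.7296
  β = (12 - (0.3)·-1.7273 - (4)·0.6667) / (5.3) = 1.8588
  γ = (9 - (2)·-1.7273 - (3)·1.4528) / (6) = 1.3494

(-1.7296, 1.8588, 1.3494)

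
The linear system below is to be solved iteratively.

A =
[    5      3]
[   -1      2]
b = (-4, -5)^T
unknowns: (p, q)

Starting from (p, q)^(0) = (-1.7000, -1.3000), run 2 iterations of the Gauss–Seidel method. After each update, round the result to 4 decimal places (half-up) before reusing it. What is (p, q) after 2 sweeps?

(0.7060, -2.1470)

Iteration 1:
  p = (-4 - (3)·-1.3000) / (5) = -0.0200
  q = (-5 - (-1)·-0.0200) / (2) = -2.5100
Iteration 2:
  p = (-4 - (3)·-2.5100) / (5) = 0.7060
  q = (-5 - (-1)·0.7060) / (2) = -2.1470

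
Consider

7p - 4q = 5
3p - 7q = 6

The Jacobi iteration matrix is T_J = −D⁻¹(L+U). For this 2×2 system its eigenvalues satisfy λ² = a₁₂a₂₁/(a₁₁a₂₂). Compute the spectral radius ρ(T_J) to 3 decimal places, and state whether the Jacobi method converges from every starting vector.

0.495

a₁₂a₂₁/(a₁₁a₂₂) = (-4)·(3) / ((7)·(-7)) = 0.244898
ρ = √|0.244898| = √0.244898 = 0.495
ρ < 1, so Jacobi converges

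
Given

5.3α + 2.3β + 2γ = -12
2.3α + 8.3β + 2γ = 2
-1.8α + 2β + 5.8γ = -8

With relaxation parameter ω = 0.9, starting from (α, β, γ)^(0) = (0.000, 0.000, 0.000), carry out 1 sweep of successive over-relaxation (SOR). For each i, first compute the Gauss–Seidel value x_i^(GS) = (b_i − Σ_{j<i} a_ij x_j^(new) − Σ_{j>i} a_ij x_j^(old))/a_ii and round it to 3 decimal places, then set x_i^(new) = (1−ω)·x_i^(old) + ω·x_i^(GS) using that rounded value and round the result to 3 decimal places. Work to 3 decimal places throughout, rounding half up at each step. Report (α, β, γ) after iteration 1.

(-2.038, 0.725, -2.036)

Iteration 1:
  α: GS value = (-12 - (2.3)·0.000 - (2)·0.000) / (5.3) = -2.264;  α ← (1−ω)·0.000 + ω·-2.264 = -2.038
  β: GS value = (2 - (2.3)·-2.038 - (2)·0.000) / (8.3) = 0.806;  β ← (1−ω)·0.000 + ω·0.806 = 0.725
  γ: GS value = (-8 - (-1.8)·-2.038 - (2)·0.725) / (5.8) = -2.262;  γ ← (1−ω)·0.000 + ω·-2.262 = -2.036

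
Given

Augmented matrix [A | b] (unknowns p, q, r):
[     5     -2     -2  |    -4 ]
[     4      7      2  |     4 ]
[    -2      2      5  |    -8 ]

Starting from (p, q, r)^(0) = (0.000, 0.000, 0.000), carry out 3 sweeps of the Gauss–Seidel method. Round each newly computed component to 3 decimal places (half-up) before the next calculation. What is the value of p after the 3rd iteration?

-1.173

Iteration 1:
  p = (-4 - (-2)·0.000 - (-2)·0.000) / (5) = -0.800
  q = (4 - (4)·-0.800 - (2)·0.000) / (7) = 1.029
  r = (-8 - (-2)·-0.800 - (2)·1.029) / (5) = -2.332
Iteration 2:
  p = (-4 - (-2)·1.029 - (-2)·-2.332) / (5) = -1.321
  q = (4 - (4)·-1.321 - (2)·-2.332) / (7) = 1.993
  r = (-8 - (-2)·-1.321 - (2)·1.993) / (5) = -2.926
Iteration 3:
  p = (-4 - (-2)·1.993 - (-2)·-2.926) / (5) = -1.173
  q = (4 - (4)·-1.173 - (2)·-2.926) / (7) = 2.078
  r = (-8 - (-2)·-1.173 - (2)·2.078) / (5) = -2.900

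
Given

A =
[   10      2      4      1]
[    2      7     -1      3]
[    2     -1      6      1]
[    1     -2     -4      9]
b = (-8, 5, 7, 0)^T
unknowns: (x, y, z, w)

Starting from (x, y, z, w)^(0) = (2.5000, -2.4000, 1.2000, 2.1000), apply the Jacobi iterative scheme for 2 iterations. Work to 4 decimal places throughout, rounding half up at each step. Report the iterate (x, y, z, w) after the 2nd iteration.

(-0.4598, 1.0624, 1.4282, -0.2349)

Iteration 1:
  x = (-8 - (2)·-2.4000 - (4)·1.2000 - (1)·2.1000) / (10) = -1.0100
  y = (5 - (2)·2.5000 - (-1)·1.2000 - (3)·2.1000) / (7) = -0.7286
  z = (7 - (2)·2.5000 - (-1)·-2.4000 - (1)·2.1000) / (6) = -0.4167
  w = (0 - (1)·2.5000 - (-2)·-2.4000 - (-4)·1.2000) / (9) = -0.2778
Iteration 2:
  x = (-8 - (2)·-0.7286 - (4)·-0.4167 - (1)·-0.2778) / (10) = -0.4598
  y = (5 - (2)·-1.0100 - (-1)·-0.4167 - (3)·-0.2778) / (7) = 1.0624
  z = (7 - (2)·-1.0100 - (-1)·-0.7286 - (1)·-0.2778) / (6) = 1.4282
  w = (0 - (1)·-1.0100 - (-2)·-0.7286 - (-4)·-0.4167) / (9) = -0.2349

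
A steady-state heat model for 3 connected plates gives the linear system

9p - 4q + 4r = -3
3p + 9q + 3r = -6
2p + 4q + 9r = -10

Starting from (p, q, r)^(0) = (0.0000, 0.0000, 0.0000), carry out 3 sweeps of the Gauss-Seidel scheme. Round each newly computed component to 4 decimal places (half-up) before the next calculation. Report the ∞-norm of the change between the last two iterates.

Iteration 1:
  p = (-3 - (-4)·0.0000 - (4)·0.0000) / (9) = -0.3333
  q = (-6 - (3)·-0.3333 - (3)·0.0000) / (9) = -0.5556
  r = (-10 - (2)·-0.3333 - (4)·-0.5556) / (9) = -0.7901
Iteration 2:
  p = (-3 - (-4)·-0.5556 - (4)·-0.7901) / (9) = -0.2291
  q = (-6 - (3)·-0.2291 - (3)·-0.7901) / (9) = -0.3269
  r = (-10 - (2)·-0.2291 - (4)·-0.3269) / (9) = -0.9149
Iteration 3:
  p = (-3 - (-4)·-0.3269 - (4)·-0.9149) / (9) = -0.0720
  q = (-6 - (3)·-0.0720 - (3)·-0.9149) / (9) = -0.3377
  r = (-10 - (2)·-0.0720 - (4)·-0.3377) / (9) = -0.9450
Change: (0.1571, -0.0108, -0.0301) → max |·| = 0.1571

0.1571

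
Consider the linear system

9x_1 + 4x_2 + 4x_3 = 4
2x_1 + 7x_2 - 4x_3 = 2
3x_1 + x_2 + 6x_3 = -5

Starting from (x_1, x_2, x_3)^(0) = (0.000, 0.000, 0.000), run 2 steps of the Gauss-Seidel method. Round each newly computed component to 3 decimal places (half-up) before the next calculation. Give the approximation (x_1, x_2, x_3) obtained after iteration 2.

(0.855, -0.577, -1.165)

Iteration 1:
  x_1 = (4 - (4)·0.000 - (4)·0.000) / (9) = 0.444
  x_2 = (2 - (2)·0.444 - (-4)·0.000) / (7) = 0.159
  x_3 = (-5 - (3)·0.444 - (1)·0.159) / (6) = -1.082
Iteration 2:
  x_1 = (4 - (4)·0.159 - (4)·-1.082) / (9) = 0.855
  x_2 = (2 - (2)·0.855 - (-4)·-1.082) / (7) = -0.577
  x_3 = (-5 - (3)·0.855 - (1)·-0.577) / (6) = -1.165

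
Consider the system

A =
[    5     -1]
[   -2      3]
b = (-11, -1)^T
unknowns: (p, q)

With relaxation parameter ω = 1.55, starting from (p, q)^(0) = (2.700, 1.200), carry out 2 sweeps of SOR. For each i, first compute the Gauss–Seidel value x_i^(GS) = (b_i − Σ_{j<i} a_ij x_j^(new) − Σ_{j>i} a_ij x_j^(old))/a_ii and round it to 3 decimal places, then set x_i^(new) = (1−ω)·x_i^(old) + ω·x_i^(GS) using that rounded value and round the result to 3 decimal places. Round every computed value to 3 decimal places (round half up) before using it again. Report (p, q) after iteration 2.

(-2.736, -0.125)

Iteration 1:
  p: GS value = (-11 - (-1)·1.200) / (5) = -1.960;  p ← (1−ω)·2.700 + ω·-1.960 = -4.523
  q: GS value = (-1 - (-2)·-4.523) / (3) = -3.349;  q ← (1−ω)·1.200 + ω·-3.349 = -5.851
Iteration 2:
  p: GS value = (-11 - (-1)·-5.851) / (5) = -3.370;  p ← (1−ω)·-4.523 + ω·-3.370 = -2.736
  q: GS value = (-1 - (-2)·-2.736) / (3) = -2.157;  q ← (1−ω)·-5.851 + ω·-2.157 = -0.125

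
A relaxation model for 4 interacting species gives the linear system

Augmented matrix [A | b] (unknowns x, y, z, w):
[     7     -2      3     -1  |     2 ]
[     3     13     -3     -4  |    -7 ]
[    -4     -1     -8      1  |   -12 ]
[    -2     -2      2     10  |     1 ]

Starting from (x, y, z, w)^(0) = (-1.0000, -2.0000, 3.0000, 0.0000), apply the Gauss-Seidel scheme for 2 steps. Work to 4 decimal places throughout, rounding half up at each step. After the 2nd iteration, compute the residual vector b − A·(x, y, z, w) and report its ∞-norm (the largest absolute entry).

Iteration 1:
  x = (2 - (-2)·-2.0000 - (3)·3.0000 - (-1)·0.0000) / (7) = -1.5714
  y = (-7 - (3)·-1.5714 - (-3)·3.0000 - (-4)·0.0000) / (13) = 0.5165
  z = (-12 - (-4)·-1.5714 - (-1)·0.5165 - (1)·0.0000) / (-8) = 2.2211
  w = (1 - (-2)·-1.5714 - (-2)·0.5165 - (2)·2.2211) / (10) = -0.5552
Iteration 2:
  x = (2 - (-2)·0.5165 - (3)·2.2211 - (-1)·-0.5552) / (7) = -0.5979
  y = (-7 - (3)·-0.5979 - (-3)·2.2211 - (-4)·-0.5552) / (13) = -0.0588
  z = (-12 - (-4)·-0.5979 - (-1)·-0.0588 - (1)·-0.5552) / (-8) = 1.7369
  w = (1 - (-2)·-0.5979 - (-2)·-0.0588 - (2)·1.7369) / (10) = -0.3787
Residual b − A·x = (0.4783, -0.7460, -0.1765, -0.0002); ∞-norm = 0.7460

0.7460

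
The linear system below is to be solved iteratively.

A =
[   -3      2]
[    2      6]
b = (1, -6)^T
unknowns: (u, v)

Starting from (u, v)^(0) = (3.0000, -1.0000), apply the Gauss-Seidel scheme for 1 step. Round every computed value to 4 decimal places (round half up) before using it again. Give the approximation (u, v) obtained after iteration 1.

Iteration 1:
  u = (1 - (2)·-1.0000) / (-3) = -1.0000
  v = (-6 - (2)·-1.0000) / (6) = -0.6667

(-1.0000, -0.6667)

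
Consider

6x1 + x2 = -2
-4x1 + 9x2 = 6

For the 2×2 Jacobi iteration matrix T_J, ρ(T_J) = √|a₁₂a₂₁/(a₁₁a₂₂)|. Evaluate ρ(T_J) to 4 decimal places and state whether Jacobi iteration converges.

0.2722

a₁₂a₂₁/(a₁₁a₂₂) = (1)·(-4) / ((6)·(9)) = -0.074074
ρ = √|-0.074074| = √0.074074 = 0.2722
ρ < 1, so Jacobi converges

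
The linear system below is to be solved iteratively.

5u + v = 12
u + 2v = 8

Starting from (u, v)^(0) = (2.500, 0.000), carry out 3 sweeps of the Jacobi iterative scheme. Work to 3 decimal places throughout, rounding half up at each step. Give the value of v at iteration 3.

3.075

Iteration 1:
  u = (12 - (1)·0.000) / (5) = 2.400
  v = (8 - (1)·2.500) / (2) = 2.750
Iteration 2:
  u = (12 - (1)·2.750) / (5) = 1.850
  v = (8 - (1)·2.400) / (2) = 2.800
Iteration 3:
  u = (12 - (1)·2.800) / (5) = 1.840
  v = (8 - (1)·1.850) / (2) = 3.075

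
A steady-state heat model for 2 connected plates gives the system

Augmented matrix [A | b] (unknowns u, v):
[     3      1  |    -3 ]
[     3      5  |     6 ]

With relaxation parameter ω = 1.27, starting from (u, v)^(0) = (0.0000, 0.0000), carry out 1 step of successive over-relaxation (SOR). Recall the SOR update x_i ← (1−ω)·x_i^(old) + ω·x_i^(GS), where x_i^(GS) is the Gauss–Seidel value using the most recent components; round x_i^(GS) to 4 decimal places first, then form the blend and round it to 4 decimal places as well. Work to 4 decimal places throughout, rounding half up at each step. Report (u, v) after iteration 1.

Iteration 1:
  u: GS value = (-3 - (1)·0.0000) / (3) = -1.0000;  u ← (1−ω)·0.0000 + ω·-1.0000 = -1.2700
  v: GS value = (6 - (3)·-1.2700) / (5) = 1.9620;  v ← (1−ω)·0.0000 + ω·1.9620 = 2.4917

(-1.2700, 2.4917)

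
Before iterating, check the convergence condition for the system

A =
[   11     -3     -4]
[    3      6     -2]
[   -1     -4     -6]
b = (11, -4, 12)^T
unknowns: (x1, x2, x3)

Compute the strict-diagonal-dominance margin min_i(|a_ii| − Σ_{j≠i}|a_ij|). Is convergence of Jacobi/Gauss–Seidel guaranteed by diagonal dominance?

row 1: |11| − (3+4) = 4
row 2: |6| − (3+2) = 1
row 3: |-6| − (1+4) = 1
minimum over rows = 1 → strictly diagonally dominant (convergence guaranteed)

1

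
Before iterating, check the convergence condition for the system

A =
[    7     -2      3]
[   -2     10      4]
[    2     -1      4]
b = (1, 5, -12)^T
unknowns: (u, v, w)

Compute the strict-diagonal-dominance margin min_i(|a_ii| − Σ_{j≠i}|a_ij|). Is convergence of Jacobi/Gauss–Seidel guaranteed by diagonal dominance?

row 1: |7| − (2+3) = 2
row 2: |10| − (2+4) = 4
row 3: |4| − (2+1) = 1
minimum over rows = 1 → strictly diagonally dominant (convergence guaranteed)

1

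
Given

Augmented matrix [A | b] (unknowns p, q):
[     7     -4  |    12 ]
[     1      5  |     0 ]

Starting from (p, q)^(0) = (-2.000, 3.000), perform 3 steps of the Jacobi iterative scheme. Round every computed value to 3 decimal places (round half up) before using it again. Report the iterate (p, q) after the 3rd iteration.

Iteration 1:
  p = (12 - (-4)·3.000) / (7) = 3.429
  q = (0 - (1)·-2.000) / (5) = 0.400
Iteration 2:
  p = (12 - (-4)·0.400) / (7) = 1.943
  q = (0 - (1)·3.429) / (5) = -0.686
Iteration 3:
  p = (12 - (-4)·-0.686) / (7) = 1.322
  q = (0 - (1)·1.943) / (5) = -0.389

(1.322, -0.389)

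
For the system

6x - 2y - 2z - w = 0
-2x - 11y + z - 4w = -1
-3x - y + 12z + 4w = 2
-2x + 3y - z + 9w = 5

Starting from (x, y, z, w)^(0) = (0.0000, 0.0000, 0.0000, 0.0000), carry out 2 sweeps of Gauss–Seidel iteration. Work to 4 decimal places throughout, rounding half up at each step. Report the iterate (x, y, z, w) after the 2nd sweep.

(0.1791, -0.1239, 0.0196, 0.6388)

Iteration 1:
  x = (0 - (-2)·0.0000 - (-2)·0.0000 - (-1)·0.0000) / (6) = 0.0000
  y = (-1 - (-2)·0.0000 - (1)·0.0000 - (-4)·0.0000) / (-11) = 0.0909
  z = (2 - (-3)·0.0000 - (-1)·0.0909 - (4)·0.0000) / (12) = 0.1742
  w = (5 - (-2)·0.0000 - (3)·0.0909 - (-1)·0.1742) / (9) = 0.5446
Iteration 2:
  x = (0 - (-2)·0.0909 - (-2)·0.1742 - (-1)·0.5446) / (6) = 0.1791
  y = (-1 - (-2)·0.1791 - (1)·0.1742 - (-4)·0.5446) / (-11) = -0.1239
  z = (2 - (-3)·0.1791 - (-1)·-0.1239 - (4)·0.5446) / (12) = 0.0196
  w = (5 - (-2)·0.1791 - (3)·-0.1239 - (-1)·0.0196) / (9) = 0.6388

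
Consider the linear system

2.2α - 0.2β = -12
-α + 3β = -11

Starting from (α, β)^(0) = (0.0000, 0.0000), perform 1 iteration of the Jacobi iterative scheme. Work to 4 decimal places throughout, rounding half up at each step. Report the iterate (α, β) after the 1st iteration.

Iteration 1:
  α = (-12 - (-0.2)·0.0000) / (2.2) = -5.4545
  β = (-11 - (-1)·0.0000) / (3) = -3.6667

(-5.4545, -3.6667)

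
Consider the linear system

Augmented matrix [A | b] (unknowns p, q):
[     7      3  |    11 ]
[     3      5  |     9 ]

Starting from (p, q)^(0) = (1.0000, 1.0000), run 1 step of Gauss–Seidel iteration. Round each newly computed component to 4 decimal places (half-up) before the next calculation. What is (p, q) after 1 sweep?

(1.1429, 1.1143)

Iteration 1:
  p = (11 - (3)·1.0000) / (7) = 1.1429
  q = (9 - (3)·1.1429) / (5) = 1.1143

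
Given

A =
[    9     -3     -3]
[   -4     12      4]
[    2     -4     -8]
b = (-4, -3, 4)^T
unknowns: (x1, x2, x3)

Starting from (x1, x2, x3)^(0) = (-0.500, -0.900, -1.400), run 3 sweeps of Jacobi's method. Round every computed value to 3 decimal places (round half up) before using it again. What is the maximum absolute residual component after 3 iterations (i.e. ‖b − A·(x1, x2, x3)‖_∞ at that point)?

Iteration 1:
  x1 = (-4 - (-3)·-0.900 - (-3)·-1.400) / (9) = -1.211
  x2 = (-3 - (-4)·-0.500 - (4)·-1.400) / (12) = 0.050
  x3 = (4 - (2)·-0.500 - (-4)·-0.900) / (-8) = -0.175
Iteration 2:
  x1 = (-4 - (-3)·0.050 - (-3)·-0.175) / (9) = -0.486
  x2 = (-3 - (-4)·-1.211 - (4)·-0.175) / (12) = -0.595
  x3 = (4 - (2)·-1.211 - (-4)·0.050) / (-8) = -0.828
Iteration 3:
  x1 = (-4 - (-3)·-0.595 - (-3)·-0.828) / (9) = -0.919
  x2 = (-3 - (-4)·-0.486 - (4)·-0.828) / (12) = -0.136
  x3 = (4 - (2)·-0.486 - (-4)·-0.595) / (-8) = -0.324
Residual b − A·x = (2.891, -3.748, 2.702); ∞-norm = 3.748

3.748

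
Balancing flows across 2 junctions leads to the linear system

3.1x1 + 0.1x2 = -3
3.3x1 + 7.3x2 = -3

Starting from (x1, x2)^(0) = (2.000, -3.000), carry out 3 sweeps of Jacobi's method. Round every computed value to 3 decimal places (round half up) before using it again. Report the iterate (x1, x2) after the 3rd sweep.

(-0.967, 0.007)

Iteration 1:
  x1 = (-3 - (0.1)·-3.000) / (3.1) = -0.871
  x2 = (-3 - (3.3)·2.000) / (7.3) = -1.315
Iteration 2:
  x1 = (-3 - (0.1)·-1.315) / (3.1) = -0.925
  x2 = (-3 - (3.3)·-0.871) / (7.3) = -0.017
Iteration 3:
  x1 = (-3 - (0.1)·-0.017) / (3.1) = -0.967
  x2 = (-3 - (3.3)·-0.925) / (7.3) = 0.007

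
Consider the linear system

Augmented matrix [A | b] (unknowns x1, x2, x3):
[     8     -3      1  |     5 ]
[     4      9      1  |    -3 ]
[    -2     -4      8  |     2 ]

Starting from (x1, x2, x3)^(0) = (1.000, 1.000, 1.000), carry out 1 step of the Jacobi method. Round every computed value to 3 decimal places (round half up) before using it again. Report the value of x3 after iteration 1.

1.000

Iteration 1:
  x1 = (5 - (-3)·1.000 - (1)·1.000) / (8) = 0.875
  x2 = (-3 - (4)·1.000 - (1)·1.000) / (9) = -0.889
  x3 = (2 - (-2)·1.000 - (-4)·1.000) / (8) = 1.000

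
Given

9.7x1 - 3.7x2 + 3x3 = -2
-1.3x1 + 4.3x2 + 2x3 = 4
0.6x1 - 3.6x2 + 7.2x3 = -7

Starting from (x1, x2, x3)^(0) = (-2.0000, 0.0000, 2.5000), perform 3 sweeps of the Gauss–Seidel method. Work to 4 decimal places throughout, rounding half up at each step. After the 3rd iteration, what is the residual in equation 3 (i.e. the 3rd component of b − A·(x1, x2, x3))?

Iteration 1:
  x1 = (-2 - (-3.7)·0.0000 - (3)·2.5000) / (9.7) = -0.9794
  x2 = (4 - (-1.3)·-0.9794 - (2)·2.5000) / (4.3) = -0.5287
  x3 = (-7 - (0.6)·-0.9794 - (-3.6)·-0.5287) / (7.2) = -1.1550
Iteration 2:
  x1 = (-2 - (-3.7)·-0.5287 - (3)·-1.1550) / (9.7) = -0.0506
  x2 = (4 - (-1.3)·-0.0506 - (2)·-1.1550) / (4.3) = 1.4521
  x3 = (-7 - (0.6)·-0.0506 - (-3.6)·1.4521) / (7.2) = -0.2420
Iteration 3:
  x1 = (-2 - (-3.7)·1.4521 - (3)·-0.2420) / (9.7) = 0.4226
  x2 = (4 - (-1.3)·0.4226 - (2)·-0.2420) / (4.3) = 1.1706
  x3 = (-7 - (0.6)·0.4226 - (-3.6)·1.1706) / (7.2) = -0.4221
Residual b − A·x = (-0.5017, 0.3600, -0.0003)

-0.0003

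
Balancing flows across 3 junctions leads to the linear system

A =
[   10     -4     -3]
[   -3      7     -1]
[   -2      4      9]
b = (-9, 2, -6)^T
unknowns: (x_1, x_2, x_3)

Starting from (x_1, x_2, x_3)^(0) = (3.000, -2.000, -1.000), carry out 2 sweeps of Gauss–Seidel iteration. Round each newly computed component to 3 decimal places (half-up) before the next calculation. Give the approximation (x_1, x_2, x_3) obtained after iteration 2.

Iteration 1:
  x_1 = (-9 - (-4)·-2.000 - (-3)·-1.000) / (10) = -2.000
  x_2 = (2 - (-3)·-2.000 - (-1)·-1.000) / (7) = -0.714
  x_3 = (-6 - (-2)·-2.000 - (4)·-0.714) / (9) = -0.794
Iteration 2:
  x_1 = (-9 - (-4)·-0.714 - (-3)·-0.794) / (10) = -1.424
  x_2 = (2 - (-3)·-1.424 - (-1)·-0.794) / (7) = -0.438
  x_3 = (-6 - (-2)·-1.424 - (4)·-0.438) / (9) = -0.788

(-1.424, -0.438, -0.788)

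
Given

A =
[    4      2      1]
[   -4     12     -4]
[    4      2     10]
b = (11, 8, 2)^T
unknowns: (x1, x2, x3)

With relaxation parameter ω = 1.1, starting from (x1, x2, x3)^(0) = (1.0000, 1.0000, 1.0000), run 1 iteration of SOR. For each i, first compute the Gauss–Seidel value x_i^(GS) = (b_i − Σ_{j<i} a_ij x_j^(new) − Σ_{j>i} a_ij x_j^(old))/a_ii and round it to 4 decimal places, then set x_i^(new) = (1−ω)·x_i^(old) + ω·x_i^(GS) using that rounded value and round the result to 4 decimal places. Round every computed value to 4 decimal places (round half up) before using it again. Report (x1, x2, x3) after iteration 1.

(2.1000, 1.7700, -1.1934)

Iteration 1:
  x1: GS value = (11 - (2)·1.0000 - (1)·1.0000) / (4) = 2.0000;  x1 ← (1−ω)·1.0000 + ω·2.0000 = 2.1000
  x2: GS value = (8 - (-4)·2.1000 - (-4)·1.0000) / (12) = 1.7000;  x2 ← (1−ω)·1.0000 + ω·1.7000 = 1.7700
  x3: GS value = (2 - (4)·2.1000 - (2)·1.7700) / (10) = -0.9940;  x3 ← (1−ω)·1.0000 + ω·-0.9940 = -1.1934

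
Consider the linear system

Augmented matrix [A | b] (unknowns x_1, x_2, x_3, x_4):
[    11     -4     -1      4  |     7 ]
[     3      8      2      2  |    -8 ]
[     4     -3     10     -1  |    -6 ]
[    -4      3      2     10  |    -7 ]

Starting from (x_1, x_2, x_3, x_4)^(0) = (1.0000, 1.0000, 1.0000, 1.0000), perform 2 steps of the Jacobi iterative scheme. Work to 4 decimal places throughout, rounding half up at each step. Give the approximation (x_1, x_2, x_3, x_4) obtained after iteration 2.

(0.1909, -0.9227, -1.5334, 0.2734)

Iteration 1:
  x_1 = (7 - (-4)·1.0000 - (-1)·1.0000 - (4)·1.0000) / (11) = 0.7273
  x_2 = (-8 - (3)·1.0000 - (2)·1.0000 - (2)·1.0000) / (8) = -1.8750
  x_3 = (-6 - (4)·1.0000 - (-3)·1.0000 - (-1)·1.0000) / (10) = -0.6000
  x_4 = (-7 - (-4)·1.0000 - (3)·1.0000 - (2)·1.0000) / (10) = -0.8000
Iteration 2:
  x_1 = (7 - (-4)·-1.8750 - (-1)·-0.6000 - (4)·-0.8000) / (11) = 0.1909
  x_2 = (-8 - (3)·0.7273 - (2)·-0.6000 - (2)·-0.8000) / (8) = -0.9227
  x_3 = (-6 - (4)·0.7273 - (-3)·-1.8750 - (-1)·-0.8000) / (10) = -1.5334
  x_4 = (-7 - (-4)·0.7273 - (3)·-1.8750 - (2)·-0.6000) / (10) = 0.2734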